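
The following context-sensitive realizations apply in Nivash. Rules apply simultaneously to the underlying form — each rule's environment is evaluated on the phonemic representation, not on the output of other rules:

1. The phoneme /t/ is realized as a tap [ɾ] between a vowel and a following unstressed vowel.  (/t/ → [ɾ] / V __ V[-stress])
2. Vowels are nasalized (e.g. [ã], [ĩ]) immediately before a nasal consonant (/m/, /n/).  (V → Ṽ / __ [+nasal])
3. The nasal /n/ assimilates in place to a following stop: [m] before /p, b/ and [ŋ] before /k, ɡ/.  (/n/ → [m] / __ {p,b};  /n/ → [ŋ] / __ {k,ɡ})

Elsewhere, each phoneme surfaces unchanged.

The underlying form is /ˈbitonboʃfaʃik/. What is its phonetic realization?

[ˈbiɾõmboʃfaʃik]

/b/ (word-initial) is unaffected → [b].
/i/ (between /b/ and /t/) is in the target of rule 2 but the environment (before a nasal consonant) is not met → [i].
/t/ (between /i/ and /o/) occurs between a vowel and a following unstressed vowel → [ɾ] by rule 1.
/o/ meets the environment for rule 2 (before a nasal consonant) → [õ].
/n/ (between /o/ and /b/): before a labial or velar stop, so rule 3 applies → [m].
/b/ (between /n/ and /o/) is unaffected → [b].
/o/ (between /b/ and /ʃ/) is in the target of rule 2 but the environment (before a nasal consonant) is not met → [o].
/ʃ/ — not in any rule's target class → [ʃ].
/f/ stays [f].
/a/ (between /f/ and /ʃ/): rule 2 targets it, but not before a nasal consonant → unchanged [a].
/ʃ/ stays [ʃ].
/i/ — between /ʃ/ and /k/; rule 2 does not apply here → [i].
/k/ (word-final) is unaffected → [k].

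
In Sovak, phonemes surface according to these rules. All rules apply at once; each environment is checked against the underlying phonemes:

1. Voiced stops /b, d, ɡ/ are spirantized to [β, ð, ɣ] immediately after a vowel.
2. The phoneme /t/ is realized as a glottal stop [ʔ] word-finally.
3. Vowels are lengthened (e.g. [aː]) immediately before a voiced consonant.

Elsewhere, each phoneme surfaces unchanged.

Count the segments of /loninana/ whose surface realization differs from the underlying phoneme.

Segments that undergo a rule: /o/ → [oː] (rule 3); /i/ → [iː] (rule 3); /a/ → [aː] (rule 3).
All other segments surface unchanged.

3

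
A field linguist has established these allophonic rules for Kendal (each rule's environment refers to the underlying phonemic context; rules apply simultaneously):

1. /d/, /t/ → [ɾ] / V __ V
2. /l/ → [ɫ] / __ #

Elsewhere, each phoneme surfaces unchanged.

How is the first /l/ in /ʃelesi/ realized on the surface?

/l/ — between /e/ and /e/; rule 2 does not apply here → [l].

[l]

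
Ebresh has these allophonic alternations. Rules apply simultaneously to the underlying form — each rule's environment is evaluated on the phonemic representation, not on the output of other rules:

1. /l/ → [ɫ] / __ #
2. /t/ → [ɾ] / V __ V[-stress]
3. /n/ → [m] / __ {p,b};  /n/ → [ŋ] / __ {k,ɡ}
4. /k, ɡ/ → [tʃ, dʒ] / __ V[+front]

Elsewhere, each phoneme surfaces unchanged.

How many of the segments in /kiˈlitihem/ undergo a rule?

2

Segments that undergo a rule: /k/ → [tʃ] (rule 4); /t/ → [ɾ] (rule 2).
All other segments surface unchanged.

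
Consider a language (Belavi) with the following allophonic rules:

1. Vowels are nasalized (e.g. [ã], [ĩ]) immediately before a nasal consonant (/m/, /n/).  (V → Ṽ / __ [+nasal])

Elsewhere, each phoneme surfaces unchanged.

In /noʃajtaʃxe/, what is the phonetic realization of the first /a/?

[a]

/a/ (between /ʃ/ and /j/): rule 1 targets it, but not before a nasal consonant → unchanged [a].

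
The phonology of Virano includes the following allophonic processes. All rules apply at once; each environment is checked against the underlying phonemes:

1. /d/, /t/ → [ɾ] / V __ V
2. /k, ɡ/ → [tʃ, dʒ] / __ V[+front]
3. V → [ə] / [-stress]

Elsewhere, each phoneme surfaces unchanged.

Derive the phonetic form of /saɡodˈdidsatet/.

[səɡədˈdidsəɾət]

/s/ (word-initial): no rule targets it → [s].
Rule 3 applies to /a/ (between /s/ and /ɡ/: in an unstressed syllable) → [ə].
/ɡ/ (between /a/ and /o/): rule 2 targets it, but not before a front vowel → unchanged [ɡ].
Rule 3 applies to /o/ (between /ɡ/ and /d/: in an unstressed syllable) → [ə].
/d/ (between /o/ and /d/) fails the environment for rule 1, so it stays [d].
/d/ (between /d/ and /i/) is in the target of rule 1 but the environment (between two vowels) is not met → [d].
/i/ (between /d/ and /d/) fails the environment for rule 3, so it stays [i].
/d/ — between /i/ and /s/; rule 1 does not apply here → [d].
/s/ (between /d/ and /a/): no rule targets it → [s].
/a/ meets the environment for rule 3 (in an unstressed syllable) → [ə].
/t/ — between /a/ and /e/, between two vowels — surfaces as [ɾ] (rule 1).
/e/ meets the environment for rule 3 (in an unstressed syllable) → [ə].
/t/ (word-final) fails the environment for rule 1, so it stays [t].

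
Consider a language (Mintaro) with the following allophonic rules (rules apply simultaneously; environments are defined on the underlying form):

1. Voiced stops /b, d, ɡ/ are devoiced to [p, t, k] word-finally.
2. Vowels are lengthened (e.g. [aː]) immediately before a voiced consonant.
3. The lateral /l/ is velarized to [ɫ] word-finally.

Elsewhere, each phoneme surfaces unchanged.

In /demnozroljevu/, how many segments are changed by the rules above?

Segments that undergo a rule: /e/ → [eː] (rule 2); /o/ → [oː] (rule 2); /o/ → [oː] (rule 2); /e/ → [eː] (rule 2).
All other segments surface unchanged.

4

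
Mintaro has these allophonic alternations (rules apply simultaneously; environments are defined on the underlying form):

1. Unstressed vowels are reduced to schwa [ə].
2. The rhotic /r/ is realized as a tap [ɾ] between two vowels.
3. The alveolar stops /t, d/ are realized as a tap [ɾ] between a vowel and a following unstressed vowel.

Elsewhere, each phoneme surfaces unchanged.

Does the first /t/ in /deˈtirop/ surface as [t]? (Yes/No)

Yes

/t/ (between /e/ and /i/) is in the target of rule 3 but the environment (between a vowel and a following unstressed vowel) is not met → [t].
The actual realization is [t], which matches [t].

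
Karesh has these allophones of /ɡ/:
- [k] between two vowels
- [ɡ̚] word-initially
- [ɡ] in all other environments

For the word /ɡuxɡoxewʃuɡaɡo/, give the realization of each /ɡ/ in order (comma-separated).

Occurrence 1 (position 1): word-initially → [ɡ̚].
Occurrence 2 (position 4): no conditioning environment matches → elsewhere allophone [ɡ].
Occurrence 3 (position 11): between two vowels → [k].
Occurrence 4 (position 13): between two vowels → [k].

[ɡ̚], [ɡ], [k], [k]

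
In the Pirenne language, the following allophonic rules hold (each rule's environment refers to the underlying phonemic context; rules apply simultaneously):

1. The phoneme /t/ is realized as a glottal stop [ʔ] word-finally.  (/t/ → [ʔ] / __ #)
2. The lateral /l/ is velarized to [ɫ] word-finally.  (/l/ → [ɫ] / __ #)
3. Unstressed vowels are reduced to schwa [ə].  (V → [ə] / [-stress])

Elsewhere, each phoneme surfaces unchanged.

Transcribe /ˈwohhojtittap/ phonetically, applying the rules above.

[ˈwohhəjtəttəp]

/o/ (between /w/ and /h/): rule 3 targets it, but not in an unstressed syllable → unchanged [o].
/o/ (between /h/ and /j/) occurs in an unstressed syllable → [ə] by rule 3.
/t/ (between /j/ and /i/) is in the target of rule 1 but the environment (word-finally) is not met → [t].
/i/ — between /t/ and /t/, in an unstressed syllable — surfaces as [ə] (rule 3).
/t/ (between /i/ and /t/) is in the target of rule 1 but the environment (word-finally) is not met → [t].
/t/ — between /t/ and /a/; rule 1 does not apply here → [t].
/a/ — between /t/ and /p/, in an unstressed syllable — surfaces as [ə] (rule 3).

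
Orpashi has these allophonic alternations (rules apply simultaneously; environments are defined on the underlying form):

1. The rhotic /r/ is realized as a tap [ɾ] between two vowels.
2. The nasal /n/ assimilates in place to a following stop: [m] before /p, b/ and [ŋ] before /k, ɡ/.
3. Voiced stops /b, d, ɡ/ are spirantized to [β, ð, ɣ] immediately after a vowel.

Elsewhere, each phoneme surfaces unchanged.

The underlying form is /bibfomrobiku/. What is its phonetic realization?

[biβfomroβiku]

/b/ — word-initial; rule 3 does not apply here → [b].
/b/ meets the environment for rule 3 (immediately after a vowel) → [β].
/r/ — between /m/ and /o/; rule 1 does not apply here → [r].
/b/ (between /o/ and /i/) occurs immediately after a vowel → [β] by rule 3.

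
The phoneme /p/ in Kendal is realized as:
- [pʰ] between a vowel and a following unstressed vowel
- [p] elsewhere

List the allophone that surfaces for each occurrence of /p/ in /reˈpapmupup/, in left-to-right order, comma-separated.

Occurrence 1 (position 3): no conditioning environment matches → elsewhere allophone [p].
Occurrence 2 (position 5): no conditioning environment matches → elsewhere allophone [p].
Occurrence 3 (position 8): between a vowel and a following unstressed vowel → [pʰ].
Occurrence 4 (position 10): no conditioning environment matches → elsewhere allophone [p].

[p], [p], [pʰ], [p]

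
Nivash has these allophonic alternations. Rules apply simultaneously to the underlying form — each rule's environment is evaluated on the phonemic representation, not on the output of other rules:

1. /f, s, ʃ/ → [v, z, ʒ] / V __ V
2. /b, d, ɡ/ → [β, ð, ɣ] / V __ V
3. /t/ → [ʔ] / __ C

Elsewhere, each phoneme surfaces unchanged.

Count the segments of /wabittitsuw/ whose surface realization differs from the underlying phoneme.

3

Segments that undergo a rule: /b/ → [β] (rule 2); /t/ → [ʔ] (rule 3); /t/ → [ʔ] (rule 3).
All other segments surface unchanged.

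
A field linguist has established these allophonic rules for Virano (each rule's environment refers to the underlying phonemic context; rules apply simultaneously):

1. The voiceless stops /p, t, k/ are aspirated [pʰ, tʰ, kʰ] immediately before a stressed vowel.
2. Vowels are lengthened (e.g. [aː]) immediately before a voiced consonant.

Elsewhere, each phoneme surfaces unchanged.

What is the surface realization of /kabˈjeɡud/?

/k/ (word-initial) is in the target of rule 1 but the environment (immediately before a stressed vowel) is not met → [k].
/a/ meets the environment for rule 2 (before a voiced consonant) → [aː].
/b/ (between /a/ and /j/): no rule targets it → [b].
/j/ stays [j].
/e/ (between /j/ and /ɡ/) occurs before a voiced consonant → [eː] by rule 2.
/ɡ/ — not in any rule's target class → [ɡ].
/u/ meets the environment for rule 2 (before a voiced consonant) → [uː].
/d/ stays [d].

[kaːbˈjeːɡuːd]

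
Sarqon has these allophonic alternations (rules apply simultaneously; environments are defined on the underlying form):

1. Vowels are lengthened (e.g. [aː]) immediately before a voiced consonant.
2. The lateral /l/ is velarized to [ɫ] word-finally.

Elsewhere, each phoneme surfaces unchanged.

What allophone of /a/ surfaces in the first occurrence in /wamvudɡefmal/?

[aː]

/a/ (between /w/ and /m/): before a voiced consonant, so rule 1 applies → [aː].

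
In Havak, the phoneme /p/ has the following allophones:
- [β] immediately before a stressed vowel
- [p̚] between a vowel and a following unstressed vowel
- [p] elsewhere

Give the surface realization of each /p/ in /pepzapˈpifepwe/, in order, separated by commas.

[p], [p], [p], [β], [p]

Occurrence 1 (position 1): no conditioning environment matches → elsewhere allophone [p].
Occurrence 2 (position 3): no conditioning environment matches → elsewhere allophone [p].
Occurrence 3 (position 6): no conditioning environment matches → elsewhere allophone [p].
Occurrence 4 (position 7): immediately before a stressed vowel → [β].
Occurrence 5 (position 11): no conditioning environment matches → elsewhere allophone [p].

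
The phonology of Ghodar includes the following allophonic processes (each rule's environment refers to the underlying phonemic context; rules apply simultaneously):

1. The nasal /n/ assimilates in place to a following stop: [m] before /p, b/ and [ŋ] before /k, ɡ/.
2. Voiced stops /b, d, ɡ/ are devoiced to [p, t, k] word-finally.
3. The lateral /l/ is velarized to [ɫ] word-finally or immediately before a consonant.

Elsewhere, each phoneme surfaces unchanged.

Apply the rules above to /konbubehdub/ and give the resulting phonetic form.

[kombubehdup]

/k/ — not in any rule's target class → [k].
/o/ (between /k/ and /n/): no rule targets it → [o].
/n/ (between /o/ and /b/) occurs before a labial or velar stop → [m] by rule 1.
/b/ (between /n/ and /u/): rule 2 targets it, but not word-finally → unchanged [b].
/u/ (between /b/ and /b/): no rule targets it → [u].
/b/ (between /u/ and /e/): rule 2 targets it, but not word-finally → unchanged [b].
/e/ (between /b/ and /h/): no rule targets it → [e].
/h/ — not in any rule's target class → [h].
/d/ (between /h/ and /u/): rule 2 targets it, but not word-finally → unchanged [d].
/u/ (between /d/ and /b/): no rule targets it → [u].
Rule 2 applies to /b/ (word-final: word-finally) → [p].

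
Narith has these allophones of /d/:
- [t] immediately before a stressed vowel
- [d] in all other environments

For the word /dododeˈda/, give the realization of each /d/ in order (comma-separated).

Occurrence 1 (position 1): no conditioning environment matches → elsewhere allophone [d].
Occurrence 2 (position 3): no conditioning environment matches → elsewhere allophone [d].
Occurrence 3 (position 5): no conditioning environment matches → elsewhere allophone [d].
Occurrence 4 (position 7): immediately before a stressed vowel → [t].

[d], [d], [d], [t]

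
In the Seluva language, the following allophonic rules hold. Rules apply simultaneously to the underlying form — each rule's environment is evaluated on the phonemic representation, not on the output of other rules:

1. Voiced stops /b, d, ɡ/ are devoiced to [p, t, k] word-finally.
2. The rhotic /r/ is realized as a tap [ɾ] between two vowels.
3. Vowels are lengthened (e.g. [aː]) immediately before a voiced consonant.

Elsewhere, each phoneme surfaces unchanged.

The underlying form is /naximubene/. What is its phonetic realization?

[naxiːmuːbeːne]

/n/ (word-initial) is unaffected → [n].
/a/ — between /n/ and /x/; rule 3 does not apply here → [a].
/x/ (between /a/ and /i/) is unaffected → [x].
Rule 3 applies to /i/ (between /x/ and /m/: before a voiced consonant) → [iː].
/m/ — not in any rule's target class → [m].
/u/ — between /m/ and /b/, before a voiced consonant — surfaces as [uː] (rule 3).
/b/ (between /u/ and /e/): rule 1 targets it, but not word-finally → unchanged [b].
/e/ (between /b/ and /n/): before a voiced consonant, so rule 3 applies → [eː].
/n/ (between /e/ and /e/): no rule targets it → [n].
/e/ (word-final) is in the target of rule 3 but the environment (before a voiced consonant) is not met → [e].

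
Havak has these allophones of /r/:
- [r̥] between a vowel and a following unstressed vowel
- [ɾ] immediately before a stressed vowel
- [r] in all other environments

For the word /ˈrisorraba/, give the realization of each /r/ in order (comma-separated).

[ɾ], [r], [r]

Occurrence 1 (position 1): immediately before a stressed vowel → [ɾ].
Occurrence 2 (position 5): no conditioning environment matches → elsewhere allophone [r].
Occurrence 3 (position 6): no conditioning environment matches → elsewhere allophone [r].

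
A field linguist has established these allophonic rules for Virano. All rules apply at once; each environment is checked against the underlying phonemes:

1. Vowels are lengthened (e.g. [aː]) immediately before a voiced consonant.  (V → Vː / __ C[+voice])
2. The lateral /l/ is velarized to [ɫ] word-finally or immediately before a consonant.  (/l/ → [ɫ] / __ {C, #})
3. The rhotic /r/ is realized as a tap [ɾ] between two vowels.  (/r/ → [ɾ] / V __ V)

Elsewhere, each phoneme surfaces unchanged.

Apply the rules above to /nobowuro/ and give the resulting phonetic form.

/n/ stays [n].
/o/ — between /n/ and /b/, before a voiced consonant — surfaces as [oː] (rule 1).
/b/ stays [b].
/o/ (between /b/ and /w/) occurs before a voiced consonant → [oː] by rule 1.
/w/ (between /o/ and /u/) is unaffected → [w].
/u/ meets the environment for rule 1 (before a voiced consonant) → [uː].
/r/ (between /u/ and /o/) occurs between two vowels → [ɾ] by rule 3.
/o/ (word-final): rule 1 targets it, but not before a voiced consonant → unchanged [o].

[noːboːwuːɾo]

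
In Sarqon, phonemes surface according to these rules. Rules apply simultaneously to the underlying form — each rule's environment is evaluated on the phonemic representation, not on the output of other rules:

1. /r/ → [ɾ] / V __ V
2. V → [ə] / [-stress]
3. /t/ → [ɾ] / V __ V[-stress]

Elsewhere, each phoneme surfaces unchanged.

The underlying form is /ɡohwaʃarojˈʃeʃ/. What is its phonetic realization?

[ɡəhwəʃəɾəjˈʃeʃ]

/o/ meets the environment for rule 2 (in an unstressed syllable) → [ə].
/a/ meets the environment for rule 2 (in an unstressed syllable) → [ə].
/a/ meets the environment for rule 2 (in an unstressed syllable) → [ə].
/r/ (between /a/ and /o/): between two vowels, so rule 1 applies → [ɾ].
/o/ (between /r/ and /j/) occurs in an unstressed syllable → [ə] by rule 2.
/e/ (between /ʃ/ and /ʃ/) is in the target of rule 2 but the environment (in an unstressed syllable) is not met → [e].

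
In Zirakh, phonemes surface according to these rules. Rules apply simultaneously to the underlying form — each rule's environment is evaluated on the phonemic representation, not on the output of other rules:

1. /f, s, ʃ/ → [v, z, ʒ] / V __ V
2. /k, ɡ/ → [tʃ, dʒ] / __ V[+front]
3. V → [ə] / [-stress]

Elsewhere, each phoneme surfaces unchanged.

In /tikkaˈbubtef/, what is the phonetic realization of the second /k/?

/k/ (between /k/ and /a/) is in the target of rule 2 but the environment (before a front vowel) is not met → [k].

[k]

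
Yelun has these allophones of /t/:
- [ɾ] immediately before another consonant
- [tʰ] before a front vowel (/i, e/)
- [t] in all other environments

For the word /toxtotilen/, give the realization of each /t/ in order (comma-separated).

[t], [t], [tʰ]

Occurrence 1 (position 1): no conditioning environment matches → elsewhere allophone [t].
Occurrence 2 (position 4): no conditioning environment matches → elsewhere allophone [t].
Occurrence 3 (position 6): before a front vowel (/i, e/) → [tʰ].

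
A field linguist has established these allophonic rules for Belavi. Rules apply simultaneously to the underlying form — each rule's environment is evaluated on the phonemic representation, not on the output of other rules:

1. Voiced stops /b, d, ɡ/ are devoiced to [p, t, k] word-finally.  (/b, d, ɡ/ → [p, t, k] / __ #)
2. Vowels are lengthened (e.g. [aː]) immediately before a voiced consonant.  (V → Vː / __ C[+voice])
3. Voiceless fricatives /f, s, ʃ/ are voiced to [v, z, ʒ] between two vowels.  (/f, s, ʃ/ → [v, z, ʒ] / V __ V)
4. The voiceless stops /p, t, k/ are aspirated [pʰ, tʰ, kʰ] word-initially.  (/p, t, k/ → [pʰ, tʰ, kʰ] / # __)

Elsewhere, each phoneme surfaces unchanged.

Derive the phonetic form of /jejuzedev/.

/j/ (word-initial): no rule targets it → [j].
/e/ (between /j/ and /j/) occurs before a voiced consonant → [eː] by rule 2.
/j/ stays [j].
Rule 2 applies to /u/ (between /j/ and /z/: before a voiced consonant) → [uː].
/z/ — not in any rule's target class → [z].
/e/ (between /z/ and /d/): before a voiced consonant, so rule 2 applies → [eː].
/d/ (between /e/ and /e/) fails the environment for rule 1, so it stays [d].
Rule 2 applies to /e/ (between /d/ and /v/: before a voiced consonant) → [eː].
/v/ (word-final): no rule targets it → [v].

[jeːjuːzeːdeːv]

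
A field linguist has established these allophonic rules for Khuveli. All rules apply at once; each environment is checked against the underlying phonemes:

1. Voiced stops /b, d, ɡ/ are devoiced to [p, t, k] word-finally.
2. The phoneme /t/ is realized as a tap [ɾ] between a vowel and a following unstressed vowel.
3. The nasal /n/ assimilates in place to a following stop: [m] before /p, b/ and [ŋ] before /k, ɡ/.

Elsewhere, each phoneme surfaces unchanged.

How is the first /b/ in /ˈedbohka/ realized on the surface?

/b/ — between /d/ and /o/; rule 1 does not apply here → [b].

[b]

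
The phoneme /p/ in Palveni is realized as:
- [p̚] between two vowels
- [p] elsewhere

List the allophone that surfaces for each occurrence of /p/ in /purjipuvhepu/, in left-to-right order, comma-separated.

Occurrence 1 (position 1): no conditioning environment matches → elsewhere allophone [p].
Occurrence 2 (position 6): between two vowels → [p̚].
Occurrence 3 (position 11): between two vowels → [p̚].

[p], [p̚], [p̚]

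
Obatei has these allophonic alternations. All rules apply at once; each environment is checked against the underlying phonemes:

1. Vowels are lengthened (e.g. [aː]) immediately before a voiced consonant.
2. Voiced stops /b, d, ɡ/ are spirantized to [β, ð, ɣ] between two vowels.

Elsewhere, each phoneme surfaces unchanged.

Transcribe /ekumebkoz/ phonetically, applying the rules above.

[ekuːmeːbkoːz]

/e/ (word-initial): rule 1 targets it, but not before a voiced consonant → unchanged [e].
/k/ (between /e/ and /u/): no rule targets it → [k].
/u/ — between /k/ and /m/, before a voiced consonant — surfaces as [uː] (rule 1).
/m/ — not in any rule's target class → [m].
/e/ meets the environment for rule 1 (before a voiced consonant) → [eː].
/b/ (between /e/ and /k/) is in the target of rule 2 but the environment (between two vowels) is not met → [b].
/k/ — not in any rule's target class → [k].
/o/ (between /k/ and /z/) occurs before a voiced consonant → [oː] by rule 1.
/z/ — not in any rule's target class → [z].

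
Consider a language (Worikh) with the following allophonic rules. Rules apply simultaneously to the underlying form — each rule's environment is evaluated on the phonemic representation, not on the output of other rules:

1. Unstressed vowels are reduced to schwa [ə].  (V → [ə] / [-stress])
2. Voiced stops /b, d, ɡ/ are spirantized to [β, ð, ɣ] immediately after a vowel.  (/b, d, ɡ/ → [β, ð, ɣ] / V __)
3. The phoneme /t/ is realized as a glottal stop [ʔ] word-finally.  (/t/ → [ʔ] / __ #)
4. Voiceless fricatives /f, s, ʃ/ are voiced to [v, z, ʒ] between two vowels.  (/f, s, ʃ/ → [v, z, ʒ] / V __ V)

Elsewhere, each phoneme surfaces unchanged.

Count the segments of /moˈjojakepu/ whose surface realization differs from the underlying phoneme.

Segments that undergo a rule: /o/ → [ə] (rule 1); /a/ → [ə] (rule 1); /e/ → [ə] (rule 1); /u/ → [ə] (rule 1).
All other segments surface unchanged.

4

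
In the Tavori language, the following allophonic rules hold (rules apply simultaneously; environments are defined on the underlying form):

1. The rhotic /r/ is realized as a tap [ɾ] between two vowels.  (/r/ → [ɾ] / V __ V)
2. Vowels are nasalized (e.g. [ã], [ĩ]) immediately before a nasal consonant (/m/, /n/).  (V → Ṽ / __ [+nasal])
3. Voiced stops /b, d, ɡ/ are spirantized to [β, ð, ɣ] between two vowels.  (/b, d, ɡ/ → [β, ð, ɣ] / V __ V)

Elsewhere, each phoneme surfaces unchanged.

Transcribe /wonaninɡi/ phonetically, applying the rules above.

[wõnãnĩnɡi]

/w/ stays [w].
/o/ (between /w/ and /n/) occurs before a nasal consonant → [õ] by rule 2.
/n/ stays [n].
/a/ (between /n/ and /n/) occurs before a nasal consonant → [ã] by rule 2.
/n/ — not in any rule's target class → [n].
/i/ (between /n/ and /n/): before a nasal consonant, so rule 2 applies → [ĩ].
/n/ (between /i/ and /ɡ/) is unaffected → [n].
/ɡ/ (between /n/ and /i/) fails the environment for rule 3, so it stays [ɡ].
/i/ (word-final) is in the target of rule 2 but the environment (before a nasal consonant) is not met → [i].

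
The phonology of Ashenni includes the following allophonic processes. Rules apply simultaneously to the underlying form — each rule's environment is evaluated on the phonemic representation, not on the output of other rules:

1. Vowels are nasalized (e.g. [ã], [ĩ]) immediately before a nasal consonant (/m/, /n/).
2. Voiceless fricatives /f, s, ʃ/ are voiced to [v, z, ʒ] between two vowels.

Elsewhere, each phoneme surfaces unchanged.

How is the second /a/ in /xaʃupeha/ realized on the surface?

/a/ (word-final) is in the target of rule 1 but the environment (before a nasal consonant) is not met → [a].

[a]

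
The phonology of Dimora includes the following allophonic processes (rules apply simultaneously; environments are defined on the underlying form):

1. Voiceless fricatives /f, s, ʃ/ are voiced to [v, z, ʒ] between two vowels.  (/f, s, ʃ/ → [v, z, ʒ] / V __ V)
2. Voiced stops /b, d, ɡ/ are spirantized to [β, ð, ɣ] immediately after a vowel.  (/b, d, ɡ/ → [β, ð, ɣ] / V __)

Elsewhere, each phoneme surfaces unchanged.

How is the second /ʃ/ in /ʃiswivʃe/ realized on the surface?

/ʃ/ (between /v/ and /e/): rule 1 targets it, but not between two vowels → unchanged [ʃ].

[ʃ]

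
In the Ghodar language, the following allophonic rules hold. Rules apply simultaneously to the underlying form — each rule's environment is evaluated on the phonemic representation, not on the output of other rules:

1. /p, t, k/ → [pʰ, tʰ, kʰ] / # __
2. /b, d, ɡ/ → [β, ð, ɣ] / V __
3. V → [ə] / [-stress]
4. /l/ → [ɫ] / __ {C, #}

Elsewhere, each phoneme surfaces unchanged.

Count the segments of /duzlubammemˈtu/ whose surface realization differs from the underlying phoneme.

Segments that undergo a rule: /u/ → [ə] (rule 3); /u/ → [ə] (rule 3); /b/ → [β] (rule 2); /a/ → [ə] (rule 3); /e/ → [ə] (rule 3).
All other segments surface unchanged.

5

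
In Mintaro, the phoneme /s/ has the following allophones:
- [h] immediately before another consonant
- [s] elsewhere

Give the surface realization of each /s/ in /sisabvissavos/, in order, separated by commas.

[s], [s], [h], [s], [s]

Occurrence 1 (position 1): no conditioning environment matches → elsewhere allophone [s].
Occurrence 2 (position 3): no conditioning environment matches → elsewhere allophone [s].
Occurrence 3 (position 8): immediately before another consonant → [h].
Occurrence 4 (position 9): no conditioning environment matches → elsewhere allophone [s].
Occurrence 5 (position 13): no conditioning environment matches → elsewhere allophone [s].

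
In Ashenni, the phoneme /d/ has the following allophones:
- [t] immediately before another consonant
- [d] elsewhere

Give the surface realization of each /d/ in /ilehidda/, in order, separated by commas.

Occurrence 1 (position 6): immediately before another consonant → [t].
Occurrence 2 (position 7): no conditioning environment matches → elsewhere allophone [d].

[t], [d]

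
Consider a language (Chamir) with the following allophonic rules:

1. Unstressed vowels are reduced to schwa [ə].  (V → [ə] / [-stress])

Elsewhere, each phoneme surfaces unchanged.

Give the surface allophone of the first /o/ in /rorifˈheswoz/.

/o/ (between /r/ and /r/) occurs in an unstressed syllable → [ə] by rule 1.

[ə]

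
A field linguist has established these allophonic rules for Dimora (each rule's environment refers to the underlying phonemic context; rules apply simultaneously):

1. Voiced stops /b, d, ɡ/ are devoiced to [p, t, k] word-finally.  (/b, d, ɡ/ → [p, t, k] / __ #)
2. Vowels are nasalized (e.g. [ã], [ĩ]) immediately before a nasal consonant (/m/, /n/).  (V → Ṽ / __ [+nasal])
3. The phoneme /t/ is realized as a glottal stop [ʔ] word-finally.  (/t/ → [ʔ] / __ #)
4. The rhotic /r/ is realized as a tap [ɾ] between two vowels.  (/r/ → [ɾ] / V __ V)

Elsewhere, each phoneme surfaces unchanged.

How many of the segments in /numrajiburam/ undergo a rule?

Segments that undergo a rule: /u/ → [ũ] (rule 2); /r/ → [ɾ] (rule 4); /a/ → [ã] (rule 2).
All other segments surface unchanged.

3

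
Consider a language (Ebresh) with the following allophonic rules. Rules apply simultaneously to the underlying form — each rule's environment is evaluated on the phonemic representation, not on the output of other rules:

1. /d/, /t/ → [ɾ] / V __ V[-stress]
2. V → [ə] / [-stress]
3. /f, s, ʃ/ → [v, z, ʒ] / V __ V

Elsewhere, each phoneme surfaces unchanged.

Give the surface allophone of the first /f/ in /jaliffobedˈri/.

[f]

/f/ (between /i/ and /f/): rule 3 targets it, but not between two vowels → unchanged [f].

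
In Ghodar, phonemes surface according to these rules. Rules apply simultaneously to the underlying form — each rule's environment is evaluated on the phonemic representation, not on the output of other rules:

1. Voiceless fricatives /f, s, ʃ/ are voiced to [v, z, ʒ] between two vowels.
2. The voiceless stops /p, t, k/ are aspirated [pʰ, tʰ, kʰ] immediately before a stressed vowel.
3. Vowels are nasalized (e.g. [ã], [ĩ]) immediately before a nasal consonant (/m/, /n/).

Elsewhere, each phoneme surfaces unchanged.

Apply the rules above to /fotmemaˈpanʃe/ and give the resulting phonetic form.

[fotmẽmaˈpʰãnʃe]

/f/ — word-initial; rule 1 does not apply here → [f].
/o/ (between /f/ and /t/): rule 3 targets it, but not before a nasal consonant → unchanged [o].
/t/ (between /o/ and /m/): rule 2 targets it, but not immediately before a stressed vowel → unchanged [t].
/m/ stays [m].
/e/ — between /m/ and /m/, before a nasal consonant — surfaces as [ẽ] (rule 3).
/m/ (between /e/ and /a/): no rule targets it → [m].
/a/ (between /m/ and /p/) fails the environment for rule 3, so it stays [a].
/p/ (between /a/ and /a/): immediately before a stressed vowel, so rule 2 applies → [pʰ].
/a/ (between /p/ and /n/): before a nasal consonant, so rule 3 applies → [ã].
/n/ (between /a/ and /ʃ/) is unaffected → [n].
/ʃ/ (between /n/ and /e/): rule 1 targets it, but not between two vowels → unchanged [ʃ].
/e/ (word-final) fails the environment for rule 3, so it stays [e].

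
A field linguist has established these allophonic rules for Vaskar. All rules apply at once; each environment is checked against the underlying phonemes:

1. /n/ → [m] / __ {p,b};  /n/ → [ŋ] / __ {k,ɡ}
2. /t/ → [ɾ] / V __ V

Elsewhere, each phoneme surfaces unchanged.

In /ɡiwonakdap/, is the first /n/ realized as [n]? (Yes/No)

Yes

/n/ (between /o/ and /a/) is in the target of rule 1 but the environment (before a labial or velar stop) is not met → [n].
The actual realization is [n], which matches [n].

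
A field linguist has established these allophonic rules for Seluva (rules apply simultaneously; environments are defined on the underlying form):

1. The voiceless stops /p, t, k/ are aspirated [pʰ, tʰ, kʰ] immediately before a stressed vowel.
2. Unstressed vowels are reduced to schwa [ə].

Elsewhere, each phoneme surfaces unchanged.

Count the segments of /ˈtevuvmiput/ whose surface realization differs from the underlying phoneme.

Segments that undergo a rule: /t/ → [tʰ] (rule 1); /u/ → [ə] (rule 2); /i/ → [ə] (rule 2); /u/ → [ə] (rule 2).
All other segments surface unchanged.

4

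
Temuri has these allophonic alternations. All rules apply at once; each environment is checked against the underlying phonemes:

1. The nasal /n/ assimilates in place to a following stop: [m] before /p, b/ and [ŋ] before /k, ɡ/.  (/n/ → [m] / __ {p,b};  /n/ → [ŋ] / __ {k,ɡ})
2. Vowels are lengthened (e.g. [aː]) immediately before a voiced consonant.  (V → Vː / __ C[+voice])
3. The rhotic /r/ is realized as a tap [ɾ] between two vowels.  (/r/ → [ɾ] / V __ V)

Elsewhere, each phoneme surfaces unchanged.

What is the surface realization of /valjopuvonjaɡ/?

/v/ — not in any rule's target class → [v].
/a/ (between /v/ and /l/) occurs before a voiced consonant → [aː] by rule 2.
/l/ (between /a/ and /j/): no rule targets it → [l].
/j/ — not in any rule's target class → [j].
/o/ (between /j/ and /p/) is in the target of rule 2 but the environment (before a voiced consonant) is not met → [o].
/p/ stays [p].
/u/ (between /p/ and /v/): before a voiced consonant, so rule 2 applies → [uː].
/v/ (between /u/ and /o/): no rule targets it → [v].
Rule 2 applies to /o/ (between /v/ and /n/: before a voiced consonant) → [oː].
/n/ (between /o/ and /j/) is in the target of rule 1 but the environment (before a labial or velar stop) is not met → [n].
/j/ (between /n/ and /a/) is unaffected → [j].
/a/ (between /j/ and /ɡ/) occurs before a voiced consonant → [aː] by rule 2.
/ɡ/ (word-final): no rule targets it → [ɡ].

[vaːljopuːvoːnjaːɡ]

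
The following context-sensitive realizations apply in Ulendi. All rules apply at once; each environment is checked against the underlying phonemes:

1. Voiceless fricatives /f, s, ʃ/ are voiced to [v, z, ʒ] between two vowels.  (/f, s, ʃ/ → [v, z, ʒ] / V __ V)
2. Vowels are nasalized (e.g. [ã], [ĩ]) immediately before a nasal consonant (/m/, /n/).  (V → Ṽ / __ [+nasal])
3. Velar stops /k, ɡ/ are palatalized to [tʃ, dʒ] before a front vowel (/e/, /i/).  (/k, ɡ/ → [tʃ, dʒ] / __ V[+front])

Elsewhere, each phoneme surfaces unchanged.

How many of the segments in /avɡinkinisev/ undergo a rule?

Segments that undergo a rule: /ɡ/ → [dʒ] (rule 3); /i/ → [ĩ] (rule 2); /k/ → [tʃ] (rule 3); /i/ → [ĩ] (rule 2); /s/ → [z] (rule 1).
All other segments surface unchanged.

5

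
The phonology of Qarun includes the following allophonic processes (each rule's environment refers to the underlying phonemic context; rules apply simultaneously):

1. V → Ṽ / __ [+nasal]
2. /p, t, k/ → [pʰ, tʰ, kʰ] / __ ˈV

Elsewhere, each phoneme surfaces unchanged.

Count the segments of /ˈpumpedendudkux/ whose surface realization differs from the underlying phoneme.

3

Segments that undergo a rule: /p/ → [pʰ] (rule 2); /u/ → [ũ] (rule 1); /e/ → [ẽ] (rule 1).
All other segments surface unchanged.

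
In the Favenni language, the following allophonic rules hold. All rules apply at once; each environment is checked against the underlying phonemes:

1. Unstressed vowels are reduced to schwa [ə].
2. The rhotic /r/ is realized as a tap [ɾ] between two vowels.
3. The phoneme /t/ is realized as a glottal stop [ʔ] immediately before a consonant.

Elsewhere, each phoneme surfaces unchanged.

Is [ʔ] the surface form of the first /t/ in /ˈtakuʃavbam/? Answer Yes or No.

No

/t/ (word-initial): rule 3 targets it, but not immediately before a consonant → unchanged [t].
The actual realization is [t], not [ʔ].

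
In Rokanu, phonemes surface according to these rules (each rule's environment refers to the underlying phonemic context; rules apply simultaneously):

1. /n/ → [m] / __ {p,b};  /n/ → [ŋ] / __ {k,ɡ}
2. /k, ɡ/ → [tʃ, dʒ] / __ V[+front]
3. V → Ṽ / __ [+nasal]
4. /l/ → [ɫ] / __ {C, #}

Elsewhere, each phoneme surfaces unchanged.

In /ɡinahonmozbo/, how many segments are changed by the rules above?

Segments that undergo a rule: /ɡ/ → [dʒ] (rule 2); /i/ → [ĩ] (rule 3); /o/ → [õ] (rule 3).
All other segments surface unchanged.

3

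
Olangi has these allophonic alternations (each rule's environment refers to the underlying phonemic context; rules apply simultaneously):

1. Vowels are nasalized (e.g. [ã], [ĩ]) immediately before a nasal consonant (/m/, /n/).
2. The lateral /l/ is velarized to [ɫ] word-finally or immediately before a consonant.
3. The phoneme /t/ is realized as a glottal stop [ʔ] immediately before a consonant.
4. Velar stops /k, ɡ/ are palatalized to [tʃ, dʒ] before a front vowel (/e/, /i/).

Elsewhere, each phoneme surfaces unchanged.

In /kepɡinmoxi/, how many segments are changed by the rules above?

3

Segments that undergo a rule: /k/ → [tʃ] (rule 4); /ɡ/ → [dʒ] (rule 4); /i/ → [ĩ] (rule 1).
All other segments surface unchanged.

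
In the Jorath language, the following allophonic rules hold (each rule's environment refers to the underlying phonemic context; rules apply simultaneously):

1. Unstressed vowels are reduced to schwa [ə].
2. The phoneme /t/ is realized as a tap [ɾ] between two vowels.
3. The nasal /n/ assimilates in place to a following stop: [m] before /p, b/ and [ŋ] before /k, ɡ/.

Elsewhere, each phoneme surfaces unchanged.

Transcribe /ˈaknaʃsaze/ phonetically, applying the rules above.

[ˈaknəʃsəzə]

/a/ (word-initial) is in the target of rule 1 but the environment (in an unstressed syllable) is not met → [a].
/k/ (between /a/ and /n/) is unaffected → [k].
/n/ (between /k/ and /a/) is in the target of rule 3 but the environment (before a labial or velar stop) is not met → [n].
/a/ — between /n/ and /ʃ/, in an unstressed syllable — surfaces as [ə] (rule 1).
/ʃ/ stays [ʃ].
/s/ stays [s].
/a/ (between /s/ and /z/) occurs in an unstressed syllable → [ə] by rule 1.
/z/ — not in any rule's target class → [z].
/e/ (word-final): in an unstressed syllable, so rule 1 applies → [ə].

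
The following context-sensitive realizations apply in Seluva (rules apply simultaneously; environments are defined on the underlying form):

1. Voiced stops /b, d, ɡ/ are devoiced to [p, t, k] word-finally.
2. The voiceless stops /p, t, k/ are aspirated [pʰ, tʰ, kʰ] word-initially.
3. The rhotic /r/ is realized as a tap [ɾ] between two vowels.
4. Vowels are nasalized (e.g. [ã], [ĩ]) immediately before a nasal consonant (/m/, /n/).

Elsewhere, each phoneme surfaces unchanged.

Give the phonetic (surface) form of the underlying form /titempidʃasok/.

/t/ — word-initial, word-initially — surfaces as [tʰ] (rule 2).
/i/ — between /t/ and /t/; rule 4 does not apply here → [i].
/t/ (between /i/ and /e/): rule 2 targets it, but not word-initially → unchanged [t].
/e/ meets the environment for rule 4 (before a nasal consonant) → [ẽ].
/m/ — not in any rule's target class → [m].
/p/ (between /m/ and /i/) is in the target of rule 2 but the environment (word-initially) is not met → [p].
/i/ (between /p/ and /d/) is in the target of rule 4 but the environment (before a nasal consonant) is not met → [i].
/d/ (between /i/ and /ʃ/): rule 1 targets it, but not word-finally → unchanged [d].
/ʃ/ stays [ʃ].
/a/ — between /ʃ/ and /s/; rule 4 does not apply here → [a].
/s/ (between /a/ and /o/) is unaffected → [s].
/o/ (between /s/ and /k/) fails the environment for rule 4, so it stays [o].
/k/ (word-final) fails the environment for rule 2, so it stays [k].

[tʰitẽmpidʃasok]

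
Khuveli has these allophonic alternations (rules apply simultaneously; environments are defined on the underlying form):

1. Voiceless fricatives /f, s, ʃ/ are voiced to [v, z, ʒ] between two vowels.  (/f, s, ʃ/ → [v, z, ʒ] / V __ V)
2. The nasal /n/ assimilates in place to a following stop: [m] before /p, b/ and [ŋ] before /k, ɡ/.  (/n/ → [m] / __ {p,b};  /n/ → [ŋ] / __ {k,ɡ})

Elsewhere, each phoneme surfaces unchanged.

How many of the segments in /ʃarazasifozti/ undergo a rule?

2

Segments that undergo a rule: /s/ → [z] (rule 1); /f/ → [v] (rule 1).
All other segments surface unchanged.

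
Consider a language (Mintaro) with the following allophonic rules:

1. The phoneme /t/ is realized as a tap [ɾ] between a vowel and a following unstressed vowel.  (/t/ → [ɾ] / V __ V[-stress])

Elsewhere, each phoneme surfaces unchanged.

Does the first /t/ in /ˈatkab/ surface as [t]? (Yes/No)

Yes

/t/ (between /a/ and /k/): rule 1 targets it, but not between a vowel and a following unstressed vowel → unchanged [t].
The actual realization is [t], which matches [t].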